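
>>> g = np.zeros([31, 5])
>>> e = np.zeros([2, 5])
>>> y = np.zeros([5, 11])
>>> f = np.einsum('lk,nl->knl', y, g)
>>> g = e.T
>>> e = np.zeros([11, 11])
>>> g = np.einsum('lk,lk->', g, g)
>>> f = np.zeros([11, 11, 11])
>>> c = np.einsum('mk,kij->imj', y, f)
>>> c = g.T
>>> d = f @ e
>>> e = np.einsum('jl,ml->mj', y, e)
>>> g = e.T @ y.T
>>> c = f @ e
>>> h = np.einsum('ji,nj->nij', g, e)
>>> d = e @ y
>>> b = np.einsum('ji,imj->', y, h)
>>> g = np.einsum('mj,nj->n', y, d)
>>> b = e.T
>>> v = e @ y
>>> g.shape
(11,)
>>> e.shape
(11, 5)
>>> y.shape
(5, 11)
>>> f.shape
(11, 11, 11)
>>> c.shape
(11, 11, 5)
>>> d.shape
(11, 11)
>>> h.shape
(11, 5, 5)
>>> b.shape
(5, 11)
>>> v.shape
(11, 11)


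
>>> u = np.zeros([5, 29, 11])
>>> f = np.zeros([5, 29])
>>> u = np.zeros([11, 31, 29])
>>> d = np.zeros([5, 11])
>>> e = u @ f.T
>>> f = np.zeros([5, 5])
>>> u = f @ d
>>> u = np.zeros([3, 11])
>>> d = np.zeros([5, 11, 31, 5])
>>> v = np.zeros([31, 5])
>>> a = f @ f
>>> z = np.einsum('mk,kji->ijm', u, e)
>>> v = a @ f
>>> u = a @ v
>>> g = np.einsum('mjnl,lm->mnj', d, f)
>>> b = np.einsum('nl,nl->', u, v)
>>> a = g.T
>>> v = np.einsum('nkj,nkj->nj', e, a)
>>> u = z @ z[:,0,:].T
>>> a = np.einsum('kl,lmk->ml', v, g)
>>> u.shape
(5, 31, 5)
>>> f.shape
(5, 5)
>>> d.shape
(5, 11, 31, 5)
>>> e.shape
(11, 31, 5)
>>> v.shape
(11, 5)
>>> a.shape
(31, 5)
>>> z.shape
(5, 31, 3)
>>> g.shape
(5, 31, 11)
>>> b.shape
()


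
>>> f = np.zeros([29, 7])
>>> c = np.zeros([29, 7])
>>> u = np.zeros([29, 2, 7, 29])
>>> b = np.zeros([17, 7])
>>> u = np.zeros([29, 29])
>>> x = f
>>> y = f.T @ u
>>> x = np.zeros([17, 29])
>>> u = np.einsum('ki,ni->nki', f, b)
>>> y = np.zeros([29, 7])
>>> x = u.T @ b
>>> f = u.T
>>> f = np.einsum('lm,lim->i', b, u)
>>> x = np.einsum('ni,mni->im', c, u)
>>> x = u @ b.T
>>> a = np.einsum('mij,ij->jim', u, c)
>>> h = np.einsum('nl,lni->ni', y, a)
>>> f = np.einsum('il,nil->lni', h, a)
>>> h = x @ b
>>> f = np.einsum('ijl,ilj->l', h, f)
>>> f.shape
(7,)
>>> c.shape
(29, 7)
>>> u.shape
(17, 29, 7)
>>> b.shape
(17, 7)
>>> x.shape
(17, 29, 17)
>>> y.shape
(29, 7)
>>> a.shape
(7, 29, 17)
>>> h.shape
(17, 29, 7)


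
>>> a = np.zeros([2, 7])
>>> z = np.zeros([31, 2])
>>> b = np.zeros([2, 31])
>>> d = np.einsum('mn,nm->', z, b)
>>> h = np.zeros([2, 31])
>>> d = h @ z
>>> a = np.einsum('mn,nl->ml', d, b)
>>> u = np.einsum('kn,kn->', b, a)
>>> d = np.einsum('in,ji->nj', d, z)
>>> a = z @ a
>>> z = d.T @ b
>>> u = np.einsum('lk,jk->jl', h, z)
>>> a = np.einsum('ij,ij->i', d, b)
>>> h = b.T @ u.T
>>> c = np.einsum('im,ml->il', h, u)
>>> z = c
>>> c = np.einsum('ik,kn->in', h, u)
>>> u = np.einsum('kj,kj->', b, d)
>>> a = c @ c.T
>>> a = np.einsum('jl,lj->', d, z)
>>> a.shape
()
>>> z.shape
(31, 2)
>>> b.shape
(2, 31)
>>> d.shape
(2, 31)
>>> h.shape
(31, 31)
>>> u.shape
()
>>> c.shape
(31, 2)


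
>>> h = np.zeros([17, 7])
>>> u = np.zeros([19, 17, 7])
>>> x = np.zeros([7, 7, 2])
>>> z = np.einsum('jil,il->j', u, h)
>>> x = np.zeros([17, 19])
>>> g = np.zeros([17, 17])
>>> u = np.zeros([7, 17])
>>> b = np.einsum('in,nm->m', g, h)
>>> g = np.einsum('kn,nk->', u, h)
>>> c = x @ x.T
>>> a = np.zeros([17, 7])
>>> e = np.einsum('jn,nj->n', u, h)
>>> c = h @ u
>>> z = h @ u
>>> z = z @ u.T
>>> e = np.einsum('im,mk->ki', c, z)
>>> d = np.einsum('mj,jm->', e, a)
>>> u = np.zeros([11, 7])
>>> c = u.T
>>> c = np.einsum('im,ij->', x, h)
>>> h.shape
(17, 7)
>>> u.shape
(11, 7)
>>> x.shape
(17, 19)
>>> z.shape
(17, 7)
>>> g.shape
()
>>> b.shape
(7,)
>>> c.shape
()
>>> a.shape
(17, 7)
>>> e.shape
(7, 17)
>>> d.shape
()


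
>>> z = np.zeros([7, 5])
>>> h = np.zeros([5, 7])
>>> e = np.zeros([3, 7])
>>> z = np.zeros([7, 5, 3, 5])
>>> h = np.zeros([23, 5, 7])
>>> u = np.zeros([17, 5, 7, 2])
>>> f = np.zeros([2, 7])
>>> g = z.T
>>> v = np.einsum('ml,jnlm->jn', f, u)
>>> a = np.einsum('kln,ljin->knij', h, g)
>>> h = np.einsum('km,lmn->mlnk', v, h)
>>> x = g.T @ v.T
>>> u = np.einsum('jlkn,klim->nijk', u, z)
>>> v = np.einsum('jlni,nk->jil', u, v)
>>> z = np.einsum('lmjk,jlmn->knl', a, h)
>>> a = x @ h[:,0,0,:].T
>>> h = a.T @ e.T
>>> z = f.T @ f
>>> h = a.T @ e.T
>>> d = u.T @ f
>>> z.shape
(7, 7)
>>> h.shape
(5, 3, 5, 3)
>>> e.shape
(3, 7)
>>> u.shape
(2, 3, 17, 7)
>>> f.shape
(2, 7)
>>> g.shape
(5, 3, 5, 7)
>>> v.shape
(2, 7, 3)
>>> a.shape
(7, 5, 3, 5)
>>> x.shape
(7, 5, 3, 17)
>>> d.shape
(7, 17, 3, 7)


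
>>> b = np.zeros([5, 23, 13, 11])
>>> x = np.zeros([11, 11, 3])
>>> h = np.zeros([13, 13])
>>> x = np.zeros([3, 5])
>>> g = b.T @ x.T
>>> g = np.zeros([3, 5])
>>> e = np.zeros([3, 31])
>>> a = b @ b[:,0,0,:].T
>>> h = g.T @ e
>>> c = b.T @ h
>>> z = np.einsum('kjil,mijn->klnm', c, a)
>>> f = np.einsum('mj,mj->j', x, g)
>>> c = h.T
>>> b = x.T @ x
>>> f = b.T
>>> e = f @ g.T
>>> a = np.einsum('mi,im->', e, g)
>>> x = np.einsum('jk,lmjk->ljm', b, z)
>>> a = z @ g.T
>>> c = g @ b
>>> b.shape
(5, 5)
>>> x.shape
(11, 5, 31)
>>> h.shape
(5, 31)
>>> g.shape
(3, 5)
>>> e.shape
(5, 3)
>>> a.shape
(11, 31, 5, 3)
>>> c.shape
(3, 5)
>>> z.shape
(11, 31, 5, 5)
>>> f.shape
(5, 5)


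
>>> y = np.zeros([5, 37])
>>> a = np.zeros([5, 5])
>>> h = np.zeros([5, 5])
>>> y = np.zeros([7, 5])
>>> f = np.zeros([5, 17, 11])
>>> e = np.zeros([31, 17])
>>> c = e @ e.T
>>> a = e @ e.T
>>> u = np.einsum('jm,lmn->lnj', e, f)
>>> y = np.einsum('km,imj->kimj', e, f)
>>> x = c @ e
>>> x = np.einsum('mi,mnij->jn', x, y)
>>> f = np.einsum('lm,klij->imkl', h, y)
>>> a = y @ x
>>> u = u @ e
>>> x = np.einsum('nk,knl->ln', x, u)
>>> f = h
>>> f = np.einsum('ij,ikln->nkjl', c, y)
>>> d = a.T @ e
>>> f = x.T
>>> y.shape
(31, 5, 17, 11)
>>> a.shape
(31, 5, 17, 5)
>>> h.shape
(5, 5)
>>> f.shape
(11, 17)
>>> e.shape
(31, 17)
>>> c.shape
(31, 31)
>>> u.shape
(5, 11, 17)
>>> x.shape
(17, 11)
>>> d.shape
(5, 17, 5, 17)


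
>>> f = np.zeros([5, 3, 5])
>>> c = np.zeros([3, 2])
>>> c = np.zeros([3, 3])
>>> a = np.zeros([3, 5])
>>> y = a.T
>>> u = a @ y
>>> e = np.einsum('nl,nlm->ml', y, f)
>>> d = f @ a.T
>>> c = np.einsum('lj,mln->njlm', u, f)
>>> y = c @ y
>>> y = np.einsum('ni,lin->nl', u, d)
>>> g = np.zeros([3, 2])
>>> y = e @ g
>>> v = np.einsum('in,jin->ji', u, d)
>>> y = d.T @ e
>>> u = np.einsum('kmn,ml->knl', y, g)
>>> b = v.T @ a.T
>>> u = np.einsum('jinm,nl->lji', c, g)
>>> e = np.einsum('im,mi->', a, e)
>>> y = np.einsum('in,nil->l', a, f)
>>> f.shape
(5, 3, 5)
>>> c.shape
(5, 3, 3, 5)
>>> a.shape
(3, 5)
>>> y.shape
(5,)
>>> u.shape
(2, 5, 3)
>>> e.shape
()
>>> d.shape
(5, 3, 3)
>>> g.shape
(3, 2)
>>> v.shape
(5, 3)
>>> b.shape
(3, 3)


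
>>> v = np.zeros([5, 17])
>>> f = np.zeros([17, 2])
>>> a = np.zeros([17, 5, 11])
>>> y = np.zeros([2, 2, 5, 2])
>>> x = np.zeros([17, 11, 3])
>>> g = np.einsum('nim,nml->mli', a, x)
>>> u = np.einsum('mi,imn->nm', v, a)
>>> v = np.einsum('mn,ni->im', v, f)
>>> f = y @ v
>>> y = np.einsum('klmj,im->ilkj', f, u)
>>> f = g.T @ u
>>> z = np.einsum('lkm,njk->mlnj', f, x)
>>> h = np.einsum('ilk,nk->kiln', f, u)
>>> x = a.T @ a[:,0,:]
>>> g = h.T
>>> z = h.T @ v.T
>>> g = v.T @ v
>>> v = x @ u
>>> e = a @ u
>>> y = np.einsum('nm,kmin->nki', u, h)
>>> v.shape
(11, 5, 5)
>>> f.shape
(5, 3, 5)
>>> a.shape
(17, 5, 11)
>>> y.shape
(11, 5, 3)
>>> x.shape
(11, 5, 11)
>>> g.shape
(5, 5)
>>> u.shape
(11, 5)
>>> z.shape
(11, 3, 5, 2)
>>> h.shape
(5, 5, 3, 11)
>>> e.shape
(17, 5, 5)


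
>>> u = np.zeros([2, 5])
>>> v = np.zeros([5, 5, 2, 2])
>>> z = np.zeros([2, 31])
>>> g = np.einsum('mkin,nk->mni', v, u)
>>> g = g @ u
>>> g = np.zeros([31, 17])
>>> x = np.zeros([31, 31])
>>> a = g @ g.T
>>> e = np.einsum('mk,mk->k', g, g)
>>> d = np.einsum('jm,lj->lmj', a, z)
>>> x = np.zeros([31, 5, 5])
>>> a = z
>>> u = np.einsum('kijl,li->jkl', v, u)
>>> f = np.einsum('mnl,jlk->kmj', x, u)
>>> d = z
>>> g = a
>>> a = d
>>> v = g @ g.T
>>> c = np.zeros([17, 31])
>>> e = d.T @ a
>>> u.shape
(2, 5, 2)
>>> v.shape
(2, 2)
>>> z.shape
(2, 31)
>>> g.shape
(2, 31)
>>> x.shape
(31, 5, 5)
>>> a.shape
(2, 31)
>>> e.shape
(31, 31)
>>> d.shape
(2, 31)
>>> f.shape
(2, 31, 2)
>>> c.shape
(17, 31)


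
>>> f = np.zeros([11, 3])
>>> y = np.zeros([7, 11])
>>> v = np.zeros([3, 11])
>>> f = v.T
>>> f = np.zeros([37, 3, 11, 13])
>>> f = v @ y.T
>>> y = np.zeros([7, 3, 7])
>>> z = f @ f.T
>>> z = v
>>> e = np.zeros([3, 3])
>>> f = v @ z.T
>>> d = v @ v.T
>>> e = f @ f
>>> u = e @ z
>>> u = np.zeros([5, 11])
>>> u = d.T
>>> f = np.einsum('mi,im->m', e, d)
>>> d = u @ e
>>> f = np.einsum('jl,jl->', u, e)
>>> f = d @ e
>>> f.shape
(3, 3)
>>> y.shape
(7, 3, 7)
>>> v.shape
(3, 11)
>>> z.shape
(3, 11)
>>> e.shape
(3, 3)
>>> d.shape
(3, 3)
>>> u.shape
(3, 3)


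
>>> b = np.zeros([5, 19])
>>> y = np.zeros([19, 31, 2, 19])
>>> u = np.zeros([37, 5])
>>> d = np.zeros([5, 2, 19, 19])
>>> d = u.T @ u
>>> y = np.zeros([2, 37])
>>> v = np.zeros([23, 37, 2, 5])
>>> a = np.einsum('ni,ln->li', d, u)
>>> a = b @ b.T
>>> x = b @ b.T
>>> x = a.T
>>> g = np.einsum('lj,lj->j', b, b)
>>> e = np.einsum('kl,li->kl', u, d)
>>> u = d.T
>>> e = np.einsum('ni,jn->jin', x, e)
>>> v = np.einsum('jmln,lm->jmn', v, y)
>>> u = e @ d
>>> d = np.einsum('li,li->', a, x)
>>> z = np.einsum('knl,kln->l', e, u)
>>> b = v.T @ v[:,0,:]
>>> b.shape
(5, 37, 5)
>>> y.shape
(2, 37)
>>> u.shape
(37, 5, 5)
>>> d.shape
()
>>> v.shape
(23, 37, 5)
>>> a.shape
(5, 5)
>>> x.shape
(5, 5)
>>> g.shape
(19,)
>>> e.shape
(37, 5, 5)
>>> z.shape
(5,)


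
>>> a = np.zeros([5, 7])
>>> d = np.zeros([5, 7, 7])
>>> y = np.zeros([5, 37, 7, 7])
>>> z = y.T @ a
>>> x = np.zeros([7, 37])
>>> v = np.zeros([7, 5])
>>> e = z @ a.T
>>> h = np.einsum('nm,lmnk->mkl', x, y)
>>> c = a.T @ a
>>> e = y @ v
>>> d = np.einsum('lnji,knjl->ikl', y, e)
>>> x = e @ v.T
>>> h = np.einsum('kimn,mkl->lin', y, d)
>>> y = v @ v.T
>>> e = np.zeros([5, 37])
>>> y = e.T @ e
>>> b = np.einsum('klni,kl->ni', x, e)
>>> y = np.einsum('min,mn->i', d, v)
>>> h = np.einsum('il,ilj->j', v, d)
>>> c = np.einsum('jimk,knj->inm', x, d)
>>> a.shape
(5, 7)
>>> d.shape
(7, 5, 5)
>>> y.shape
(5,)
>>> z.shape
(7, 7, 37, 7)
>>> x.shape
(5, 37, 7, 7)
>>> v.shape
(7, 5)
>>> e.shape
(5, 37)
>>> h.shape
(5,)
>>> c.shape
(37, 5, 7)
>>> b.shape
(7, 7)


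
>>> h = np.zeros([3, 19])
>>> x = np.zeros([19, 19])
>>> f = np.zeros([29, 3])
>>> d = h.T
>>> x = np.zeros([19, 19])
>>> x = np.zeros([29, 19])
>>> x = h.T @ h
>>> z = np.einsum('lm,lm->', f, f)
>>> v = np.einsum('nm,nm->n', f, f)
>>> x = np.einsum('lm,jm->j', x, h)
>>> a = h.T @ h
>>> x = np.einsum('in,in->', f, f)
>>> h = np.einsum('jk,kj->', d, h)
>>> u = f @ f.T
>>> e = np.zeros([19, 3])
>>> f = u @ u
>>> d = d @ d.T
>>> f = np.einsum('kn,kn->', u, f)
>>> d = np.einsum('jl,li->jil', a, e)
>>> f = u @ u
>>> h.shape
()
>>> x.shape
()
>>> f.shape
(29, 29)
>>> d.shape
(19, 3, 19)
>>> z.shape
()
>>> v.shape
(29,)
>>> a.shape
(19, 19)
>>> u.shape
(29, 29)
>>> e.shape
(19, 3)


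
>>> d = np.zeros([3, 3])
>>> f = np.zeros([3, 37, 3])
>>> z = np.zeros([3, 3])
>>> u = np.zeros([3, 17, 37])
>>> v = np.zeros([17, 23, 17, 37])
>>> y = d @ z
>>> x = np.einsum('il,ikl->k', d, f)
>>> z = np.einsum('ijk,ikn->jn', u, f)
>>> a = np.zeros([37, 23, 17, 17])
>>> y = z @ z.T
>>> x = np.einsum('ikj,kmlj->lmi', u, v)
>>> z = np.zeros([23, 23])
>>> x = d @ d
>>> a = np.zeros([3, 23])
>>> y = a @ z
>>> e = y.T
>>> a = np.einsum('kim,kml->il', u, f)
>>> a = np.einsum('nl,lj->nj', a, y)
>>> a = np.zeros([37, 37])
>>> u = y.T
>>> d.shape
(3, 3)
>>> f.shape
(3, 37, 3)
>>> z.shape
(23, 23)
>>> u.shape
(23, 3)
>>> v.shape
(17, 23, 17, 37)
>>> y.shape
(3, 23)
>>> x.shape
(3, 3)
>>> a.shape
(37, 37)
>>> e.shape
(23, 3)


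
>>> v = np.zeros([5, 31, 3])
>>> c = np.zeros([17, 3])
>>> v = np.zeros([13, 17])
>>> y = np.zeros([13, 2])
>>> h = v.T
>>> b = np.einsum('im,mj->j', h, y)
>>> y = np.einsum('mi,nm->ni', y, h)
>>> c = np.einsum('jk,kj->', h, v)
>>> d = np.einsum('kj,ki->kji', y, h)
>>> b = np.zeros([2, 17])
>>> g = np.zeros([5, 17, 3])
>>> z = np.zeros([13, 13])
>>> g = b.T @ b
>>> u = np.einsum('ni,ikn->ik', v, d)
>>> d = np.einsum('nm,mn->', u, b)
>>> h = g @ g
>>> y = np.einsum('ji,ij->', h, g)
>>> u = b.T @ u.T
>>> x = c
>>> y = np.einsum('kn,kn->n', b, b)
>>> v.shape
(13, 17)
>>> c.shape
()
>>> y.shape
(17,)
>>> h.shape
(17, 17)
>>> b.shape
(2, 17)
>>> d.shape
()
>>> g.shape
(17, 17)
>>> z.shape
(13, 13)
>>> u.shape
(17, 17)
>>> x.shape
()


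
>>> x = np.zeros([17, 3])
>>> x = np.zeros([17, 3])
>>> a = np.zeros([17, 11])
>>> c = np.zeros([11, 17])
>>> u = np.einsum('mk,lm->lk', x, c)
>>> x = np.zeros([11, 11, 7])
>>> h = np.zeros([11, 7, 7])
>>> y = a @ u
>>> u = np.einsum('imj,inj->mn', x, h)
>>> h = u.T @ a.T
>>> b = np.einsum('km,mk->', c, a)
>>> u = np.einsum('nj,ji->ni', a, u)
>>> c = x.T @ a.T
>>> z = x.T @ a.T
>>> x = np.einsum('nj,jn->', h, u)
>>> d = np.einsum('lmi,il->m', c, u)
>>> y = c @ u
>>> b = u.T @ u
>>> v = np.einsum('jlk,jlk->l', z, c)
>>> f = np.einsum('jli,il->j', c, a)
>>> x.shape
()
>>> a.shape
(17, 11)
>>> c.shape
(7, 11, 17)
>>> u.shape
(17, 7)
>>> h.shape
(7, 17)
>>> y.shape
(7, 11, 7)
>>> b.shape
(7, 7)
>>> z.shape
(7, 11, 17)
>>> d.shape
(11,)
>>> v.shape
(11,)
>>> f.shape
(7,)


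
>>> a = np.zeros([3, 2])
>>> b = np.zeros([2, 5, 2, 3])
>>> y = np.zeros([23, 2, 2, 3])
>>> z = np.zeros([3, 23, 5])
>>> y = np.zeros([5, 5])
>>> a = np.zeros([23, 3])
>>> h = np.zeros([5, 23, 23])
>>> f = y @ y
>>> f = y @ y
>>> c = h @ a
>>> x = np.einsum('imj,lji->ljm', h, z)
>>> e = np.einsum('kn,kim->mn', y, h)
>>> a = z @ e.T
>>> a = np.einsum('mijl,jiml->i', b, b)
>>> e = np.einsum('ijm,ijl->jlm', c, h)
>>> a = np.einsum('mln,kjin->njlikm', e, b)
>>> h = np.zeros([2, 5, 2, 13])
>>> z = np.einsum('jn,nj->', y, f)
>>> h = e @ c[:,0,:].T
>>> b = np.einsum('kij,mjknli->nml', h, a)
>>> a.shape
(3, 5, 23, 2, 2, 23)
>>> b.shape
(2, 3, 2)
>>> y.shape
(5, 5)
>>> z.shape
()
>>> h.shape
(23, 23, 5)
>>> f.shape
(5, 5)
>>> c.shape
(5, 23, 3)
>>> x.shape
(3, 23, 23)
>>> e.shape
(23, 23, 3)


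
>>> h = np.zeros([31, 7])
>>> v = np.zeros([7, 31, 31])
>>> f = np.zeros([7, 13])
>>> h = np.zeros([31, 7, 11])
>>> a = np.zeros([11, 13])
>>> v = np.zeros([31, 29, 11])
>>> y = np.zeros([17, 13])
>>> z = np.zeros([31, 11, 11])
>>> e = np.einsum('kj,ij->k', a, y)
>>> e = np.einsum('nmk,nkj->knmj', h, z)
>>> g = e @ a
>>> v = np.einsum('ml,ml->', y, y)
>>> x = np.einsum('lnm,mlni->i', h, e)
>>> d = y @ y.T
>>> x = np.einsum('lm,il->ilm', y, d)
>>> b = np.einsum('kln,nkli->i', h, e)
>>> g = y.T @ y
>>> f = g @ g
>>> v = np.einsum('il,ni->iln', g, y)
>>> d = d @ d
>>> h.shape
(31, 7, 11)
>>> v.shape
(13, 13, 17)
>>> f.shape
(13, 13)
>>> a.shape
(11, 13)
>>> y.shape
(17, 13)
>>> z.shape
(31, 11, 11)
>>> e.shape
(11, 31, 7, 11)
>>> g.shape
(13, 13)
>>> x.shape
(17, 17, 13)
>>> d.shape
(17, 17)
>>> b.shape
(11,)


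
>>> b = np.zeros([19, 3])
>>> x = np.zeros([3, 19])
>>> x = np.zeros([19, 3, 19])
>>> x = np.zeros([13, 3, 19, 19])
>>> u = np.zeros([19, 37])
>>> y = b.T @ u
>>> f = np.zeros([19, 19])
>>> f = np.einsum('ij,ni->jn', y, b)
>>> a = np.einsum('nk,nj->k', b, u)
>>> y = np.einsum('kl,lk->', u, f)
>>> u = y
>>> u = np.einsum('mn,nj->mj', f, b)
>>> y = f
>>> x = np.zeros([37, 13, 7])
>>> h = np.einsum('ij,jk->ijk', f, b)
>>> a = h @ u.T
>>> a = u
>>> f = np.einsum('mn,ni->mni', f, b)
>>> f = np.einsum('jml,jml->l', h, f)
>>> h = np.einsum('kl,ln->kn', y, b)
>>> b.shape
(19, 3)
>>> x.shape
(37, 13, 7)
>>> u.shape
(37, 3)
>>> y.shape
(37, 19)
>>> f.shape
(3,)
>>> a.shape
(37, 3)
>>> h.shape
(37, 3)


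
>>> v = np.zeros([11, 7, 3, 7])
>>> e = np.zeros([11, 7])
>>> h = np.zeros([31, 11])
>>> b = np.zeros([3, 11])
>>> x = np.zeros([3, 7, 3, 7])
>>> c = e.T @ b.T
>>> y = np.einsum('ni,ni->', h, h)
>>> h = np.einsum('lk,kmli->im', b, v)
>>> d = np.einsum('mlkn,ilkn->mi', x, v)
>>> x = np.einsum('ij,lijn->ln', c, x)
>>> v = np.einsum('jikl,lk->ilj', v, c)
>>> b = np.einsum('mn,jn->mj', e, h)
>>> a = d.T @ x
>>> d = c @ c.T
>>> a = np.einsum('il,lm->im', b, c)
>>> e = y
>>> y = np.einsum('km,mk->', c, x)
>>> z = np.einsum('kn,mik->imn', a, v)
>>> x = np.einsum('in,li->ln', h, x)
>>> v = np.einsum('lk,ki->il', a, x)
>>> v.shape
(7, 11)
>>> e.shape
()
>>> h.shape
(7, 7)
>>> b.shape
(11, 7)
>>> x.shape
(3, 7)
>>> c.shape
(7, 3)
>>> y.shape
()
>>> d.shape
(7, 7)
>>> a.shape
(11, 3)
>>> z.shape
(7, 7, 3)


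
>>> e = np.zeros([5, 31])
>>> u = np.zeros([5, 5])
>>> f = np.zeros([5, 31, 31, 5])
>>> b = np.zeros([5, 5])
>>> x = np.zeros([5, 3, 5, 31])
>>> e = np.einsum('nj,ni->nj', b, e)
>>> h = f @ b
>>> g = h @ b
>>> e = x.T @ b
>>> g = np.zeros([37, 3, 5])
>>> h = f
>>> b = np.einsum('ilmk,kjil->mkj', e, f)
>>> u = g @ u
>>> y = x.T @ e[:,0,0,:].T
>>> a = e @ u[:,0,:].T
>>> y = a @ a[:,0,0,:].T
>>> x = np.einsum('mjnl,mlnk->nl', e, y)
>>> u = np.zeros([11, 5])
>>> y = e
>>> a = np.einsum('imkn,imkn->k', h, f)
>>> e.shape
(31, 5, 3, 5)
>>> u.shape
(11, 5)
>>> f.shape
(5, 31, 31, 5)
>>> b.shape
(3, 5, 31)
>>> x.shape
(3, 5)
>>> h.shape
(5, 31, 31, 5)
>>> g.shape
(37, 3, 5)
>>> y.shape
(31, 5, 3, 5)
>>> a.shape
(31,)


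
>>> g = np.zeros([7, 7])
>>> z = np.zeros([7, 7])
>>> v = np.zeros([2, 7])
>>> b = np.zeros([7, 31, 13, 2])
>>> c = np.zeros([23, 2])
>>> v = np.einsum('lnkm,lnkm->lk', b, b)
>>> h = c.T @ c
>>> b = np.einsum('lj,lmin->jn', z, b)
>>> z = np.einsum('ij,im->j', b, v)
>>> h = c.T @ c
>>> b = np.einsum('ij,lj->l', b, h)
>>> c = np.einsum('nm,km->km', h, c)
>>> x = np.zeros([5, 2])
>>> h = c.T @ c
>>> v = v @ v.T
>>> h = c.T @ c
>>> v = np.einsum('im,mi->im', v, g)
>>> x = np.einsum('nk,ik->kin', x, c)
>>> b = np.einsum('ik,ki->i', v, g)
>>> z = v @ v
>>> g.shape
(7, 7)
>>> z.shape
(7, 7)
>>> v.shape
(7, 7)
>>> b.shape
(7,)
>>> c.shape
(23, 2)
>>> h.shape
(2, 2)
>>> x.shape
(2, 23, 5)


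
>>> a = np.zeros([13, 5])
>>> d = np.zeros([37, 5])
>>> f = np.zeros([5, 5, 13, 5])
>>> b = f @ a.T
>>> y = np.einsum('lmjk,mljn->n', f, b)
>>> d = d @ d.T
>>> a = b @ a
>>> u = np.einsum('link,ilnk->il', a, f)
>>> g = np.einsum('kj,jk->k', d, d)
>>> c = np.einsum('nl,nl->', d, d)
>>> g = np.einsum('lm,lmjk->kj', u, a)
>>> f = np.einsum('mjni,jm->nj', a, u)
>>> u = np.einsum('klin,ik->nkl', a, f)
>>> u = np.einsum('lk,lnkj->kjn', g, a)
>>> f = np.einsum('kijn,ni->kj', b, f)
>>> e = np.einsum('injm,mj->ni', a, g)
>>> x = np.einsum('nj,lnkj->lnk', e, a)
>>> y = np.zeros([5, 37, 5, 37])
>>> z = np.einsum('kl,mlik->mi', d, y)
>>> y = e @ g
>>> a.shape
(5, 5, 13, 5)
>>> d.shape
(37, 37)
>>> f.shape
(5, 13)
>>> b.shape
(5, 5, 13, 13)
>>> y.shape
(5, 13)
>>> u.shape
(13, 5, 5)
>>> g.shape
(5, 13)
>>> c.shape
()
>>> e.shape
(5, 5)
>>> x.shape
(5, 5, 13)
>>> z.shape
(5, 5)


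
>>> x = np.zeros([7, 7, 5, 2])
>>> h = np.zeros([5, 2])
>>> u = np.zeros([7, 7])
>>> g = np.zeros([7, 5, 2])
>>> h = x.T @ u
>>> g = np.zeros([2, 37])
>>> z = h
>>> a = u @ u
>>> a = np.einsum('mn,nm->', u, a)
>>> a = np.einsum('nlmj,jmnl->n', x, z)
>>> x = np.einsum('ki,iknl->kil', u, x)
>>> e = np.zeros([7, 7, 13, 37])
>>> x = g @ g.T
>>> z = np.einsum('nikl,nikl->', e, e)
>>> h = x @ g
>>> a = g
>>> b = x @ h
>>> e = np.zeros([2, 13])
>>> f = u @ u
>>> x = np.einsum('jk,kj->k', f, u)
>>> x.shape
(7,)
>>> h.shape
(2, 37)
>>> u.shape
(7, 7)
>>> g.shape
(2, 37)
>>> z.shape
()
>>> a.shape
(2, 37)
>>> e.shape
(2, 13)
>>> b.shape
(2, 37)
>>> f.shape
(7, 7)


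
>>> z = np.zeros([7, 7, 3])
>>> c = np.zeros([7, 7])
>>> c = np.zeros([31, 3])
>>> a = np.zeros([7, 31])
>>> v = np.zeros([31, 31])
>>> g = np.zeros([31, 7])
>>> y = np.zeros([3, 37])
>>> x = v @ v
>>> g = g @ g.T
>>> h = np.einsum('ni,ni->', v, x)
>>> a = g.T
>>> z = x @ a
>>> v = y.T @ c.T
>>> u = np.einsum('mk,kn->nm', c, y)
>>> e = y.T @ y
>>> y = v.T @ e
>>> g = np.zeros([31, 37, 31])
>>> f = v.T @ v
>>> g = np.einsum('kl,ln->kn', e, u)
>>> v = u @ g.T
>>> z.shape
(31, 31)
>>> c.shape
(31, 3)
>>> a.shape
(31, 31)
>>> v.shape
(37, 37)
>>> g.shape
(37, 31)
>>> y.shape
(31, 37)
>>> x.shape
(31, 31)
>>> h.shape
()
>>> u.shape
(37, 31)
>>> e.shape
(37, 37)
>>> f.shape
(31, 31)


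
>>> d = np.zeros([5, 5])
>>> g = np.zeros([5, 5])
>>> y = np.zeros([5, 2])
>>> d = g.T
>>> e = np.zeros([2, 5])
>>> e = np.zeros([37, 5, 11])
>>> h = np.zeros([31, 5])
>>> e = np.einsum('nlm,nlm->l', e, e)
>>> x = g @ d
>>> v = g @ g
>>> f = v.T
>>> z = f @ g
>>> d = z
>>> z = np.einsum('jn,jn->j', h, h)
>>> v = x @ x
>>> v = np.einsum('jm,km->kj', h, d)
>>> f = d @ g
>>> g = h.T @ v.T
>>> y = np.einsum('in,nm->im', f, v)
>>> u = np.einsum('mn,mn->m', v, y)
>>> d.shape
(5, 5)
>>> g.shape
(5, 5)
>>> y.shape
(5, 31)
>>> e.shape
(5,)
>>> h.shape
(31, 5)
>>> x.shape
(5, 5)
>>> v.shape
(5, 31)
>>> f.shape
(5, 5)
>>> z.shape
(31,)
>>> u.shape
(5,)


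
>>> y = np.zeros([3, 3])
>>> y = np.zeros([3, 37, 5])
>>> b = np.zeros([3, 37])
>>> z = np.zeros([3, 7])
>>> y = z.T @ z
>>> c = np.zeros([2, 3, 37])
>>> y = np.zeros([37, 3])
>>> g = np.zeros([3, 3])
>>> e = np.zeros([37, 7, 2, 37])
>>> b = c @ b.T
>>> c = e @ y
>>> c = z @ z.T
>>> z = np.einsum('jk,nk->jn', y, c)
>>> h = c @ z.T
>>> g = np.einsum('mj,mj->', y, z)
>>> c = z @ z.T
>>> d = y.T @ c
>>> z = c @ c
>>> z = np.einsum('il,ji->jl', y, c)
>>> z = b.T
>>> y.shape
(37, 3)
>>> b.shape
(2, 3, 3)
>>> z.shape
(3, 3, 2)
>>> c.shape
(37, 37)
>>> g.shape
()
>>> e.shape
(37, 7, 2, 37)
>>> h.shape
(3, 37)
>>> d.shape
(3, 37)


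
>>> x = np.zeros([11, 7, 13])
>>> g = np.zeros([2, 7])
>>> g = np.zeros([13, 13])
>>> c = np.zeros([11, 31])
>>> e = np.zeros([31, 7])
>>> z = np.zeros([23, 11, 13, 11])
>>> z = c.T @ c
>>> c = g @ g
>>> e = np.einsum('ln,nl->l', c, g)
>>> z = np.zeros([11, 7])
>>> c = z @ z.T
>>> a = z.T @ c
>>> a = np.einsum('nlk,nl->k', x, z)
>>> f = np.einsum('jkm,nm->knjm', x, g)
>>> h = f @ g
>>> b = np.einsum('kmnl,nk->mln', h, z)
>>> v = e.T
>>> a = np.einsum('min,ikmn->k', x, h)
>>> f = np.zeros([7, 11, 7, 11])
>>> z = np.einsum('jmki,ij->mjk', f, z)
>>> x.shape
(11, 7, 13)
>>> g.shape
(13, 13)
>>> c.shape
(11, 11)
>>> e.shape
(13,)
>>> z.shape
(11, 7, 7)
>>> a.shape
(13,)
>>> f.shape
(7, 11, 7, 11)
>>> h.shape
(7, 13, 11, 13)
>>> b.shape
(13, 13, 11)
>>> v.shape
(13,)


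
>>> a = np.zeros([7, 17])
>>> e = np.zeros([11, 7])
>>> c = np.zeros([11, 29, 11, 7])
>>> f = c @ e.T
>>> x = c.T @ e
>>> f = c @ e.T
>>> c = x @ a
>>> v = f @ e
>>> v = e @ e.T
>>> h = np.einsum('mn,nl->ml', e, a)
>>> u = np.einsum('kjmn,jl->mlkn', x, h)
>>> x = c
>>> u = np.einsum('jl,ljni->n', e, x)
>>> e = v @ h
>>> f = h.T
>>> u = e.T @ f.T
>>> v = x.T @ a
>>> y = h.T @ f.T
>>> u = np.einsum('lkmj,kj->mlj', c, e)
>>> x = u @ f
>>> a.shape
(7, 17)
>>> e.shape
(11, 17)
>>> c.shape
(7, 11, 29, 17)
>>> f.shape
(17, 11)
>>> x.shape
(29, 7, 11)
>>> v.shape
(17, 29, 11, 17)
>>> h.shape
(11, 17)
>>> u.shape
(29, 7, 17)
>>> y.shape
(17, 17)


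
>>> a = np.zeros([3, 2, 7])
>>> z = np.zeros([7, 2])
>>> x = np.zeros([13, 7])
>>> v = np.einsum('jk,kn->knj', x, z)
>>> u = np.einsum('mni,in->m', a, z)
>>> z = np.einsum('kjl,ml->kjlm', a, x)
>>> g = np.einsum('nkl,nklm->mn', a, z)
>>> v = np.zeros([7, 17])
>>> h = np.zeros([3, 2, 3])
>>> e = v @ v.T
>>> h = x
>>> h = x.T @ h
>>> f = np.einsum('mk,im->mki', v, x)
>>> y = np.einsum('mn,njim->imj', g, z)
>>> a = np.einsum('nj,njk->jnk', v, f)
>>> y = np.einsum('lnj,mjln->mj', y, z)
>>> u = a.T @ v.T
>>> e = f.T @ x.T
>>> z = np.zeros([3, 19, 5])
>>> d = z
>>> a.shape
(17, 7, 13)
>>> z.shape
(3, 19, 5)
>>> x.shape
(13, 7)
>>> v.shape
(7, 17)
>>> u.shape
(13, 7, 7)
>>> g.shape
(13, 3)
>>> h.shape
(7, 7)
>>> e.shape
(13, 17, 13)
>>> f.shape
(7, 17, 13)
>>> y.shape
(3, 2)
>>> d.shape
(3, 19, 5)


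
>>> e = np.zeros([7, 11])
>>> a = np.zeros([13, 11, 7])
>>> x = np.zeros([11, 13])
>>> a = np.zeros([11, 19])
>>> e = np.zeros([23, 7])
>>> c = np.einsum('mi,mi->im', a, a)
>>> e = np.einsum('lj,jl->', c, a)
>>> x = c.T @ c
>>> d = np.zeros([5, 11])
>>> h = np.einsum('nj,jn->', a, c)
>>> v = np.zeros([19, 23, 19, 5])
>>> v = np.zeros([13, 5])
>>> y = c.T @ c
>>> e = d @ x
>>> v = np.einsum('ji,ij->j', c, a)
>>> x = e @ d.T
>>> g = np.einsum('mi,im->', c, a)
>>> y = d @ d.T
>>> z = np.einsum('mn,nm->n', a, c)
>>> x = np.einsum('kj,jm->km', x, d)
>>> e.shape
(5, 11)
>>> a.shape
(11, 19)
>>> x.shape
(5, 11)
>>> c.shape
(19, 11)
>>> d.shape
(5, 11)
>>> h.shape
()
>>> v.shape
(19,)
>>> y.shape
(5, 5)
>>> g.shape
()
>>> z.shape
(19,)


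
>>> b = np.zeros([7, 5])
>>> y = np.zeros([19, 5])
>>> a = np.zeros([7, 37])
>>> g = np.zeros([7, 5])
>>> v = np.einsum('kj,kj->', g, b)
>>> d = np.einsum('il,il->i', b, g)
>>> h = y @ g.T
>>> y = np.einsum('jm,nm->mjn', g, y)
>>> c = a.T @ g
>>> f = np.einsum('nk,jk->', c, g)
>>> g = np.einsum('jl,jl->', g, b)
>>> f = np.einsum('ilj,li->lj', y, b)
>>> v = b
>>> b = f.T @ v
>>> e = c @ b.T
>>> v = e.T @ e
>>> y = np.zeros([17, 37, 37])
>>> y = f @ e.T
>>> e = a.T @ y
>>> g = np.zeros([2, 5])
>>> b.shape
(19, 5)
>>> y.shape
(7, 37)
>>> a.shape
(7, 37)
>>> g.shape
(2, 5)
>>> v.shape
(19, 19)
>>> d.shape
(7,)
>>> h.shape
(19, 7)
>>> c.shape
(37, 5)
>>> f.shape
(7, 19)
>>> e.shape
(37, 37)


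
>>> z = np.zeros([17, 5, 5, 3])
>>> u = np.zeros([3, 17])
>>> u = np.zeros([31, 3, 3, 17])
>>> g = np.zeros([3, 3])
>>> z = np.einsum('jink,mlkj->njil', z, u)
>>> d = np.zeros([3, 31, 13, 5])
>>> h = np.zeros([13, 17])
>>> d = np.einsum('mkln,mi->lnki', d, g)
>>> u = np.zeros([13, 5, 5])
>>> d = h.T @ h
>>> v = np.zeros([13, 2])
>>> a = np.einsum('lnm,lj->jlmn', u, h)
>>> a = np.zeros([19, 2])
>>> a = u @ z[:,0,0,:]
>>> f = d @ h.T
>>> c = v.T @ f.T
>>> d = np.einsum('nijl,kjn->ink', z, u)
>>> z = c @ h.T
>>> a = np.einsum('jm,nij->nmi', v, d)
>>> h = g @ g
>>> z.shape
(2, 13)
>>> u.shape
(13, 5, 5)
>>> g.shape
(3, 3)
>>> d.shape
(17, 5, 13)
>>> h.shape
(3, 3)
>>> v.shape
(13, 2)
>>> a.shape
(17, 2, 5)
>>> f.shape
(17, 13)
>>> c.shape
(2, 17)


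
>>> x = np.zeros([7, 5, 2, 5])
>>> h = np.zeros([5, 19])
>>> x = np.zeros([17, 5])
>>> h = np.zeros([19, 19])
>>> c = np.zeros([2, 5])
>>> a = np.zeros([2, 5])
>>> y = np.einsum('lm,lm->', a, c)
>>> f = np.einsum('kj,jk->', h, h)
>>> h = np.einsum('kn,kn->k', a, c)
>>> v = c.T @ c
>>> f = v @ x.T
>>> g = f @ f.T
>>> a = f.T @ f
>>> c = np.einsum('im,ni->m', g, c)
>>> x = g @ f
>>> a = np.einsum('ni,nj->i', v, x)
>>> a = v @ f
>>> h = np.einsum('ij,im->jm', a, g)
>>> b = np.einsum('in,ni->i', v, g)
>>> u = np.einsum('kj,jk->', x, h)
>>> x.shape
(5, 17)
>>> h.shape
(17, 5)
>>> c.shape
(5,)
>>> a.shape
(5, 17)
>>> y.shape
()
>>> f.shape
(5, 17)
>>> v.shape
(5, 5)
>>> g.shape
(5, 5)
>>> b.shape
(5,)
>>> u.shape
()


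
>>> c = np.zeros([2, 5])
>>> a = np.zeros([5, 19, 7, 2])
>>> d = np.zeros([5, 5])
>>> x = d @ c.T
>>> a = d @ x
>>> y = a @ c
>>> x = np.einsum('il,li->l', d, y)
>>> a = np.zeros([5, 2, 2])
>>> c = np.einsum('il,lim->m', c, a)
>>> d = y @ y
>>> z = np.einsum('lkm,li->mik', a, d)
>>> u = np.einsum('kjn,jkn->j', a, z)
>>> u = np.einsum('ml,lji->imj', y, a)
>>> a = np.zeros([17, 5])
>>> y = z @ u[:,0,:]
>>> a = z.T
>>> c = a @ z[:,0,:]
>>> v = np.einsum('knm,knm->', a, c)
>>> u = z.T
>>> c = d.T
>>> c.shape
(5, 5)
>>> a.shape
(2, 5, 2)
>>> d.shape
(5, 5)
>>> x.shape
(5,)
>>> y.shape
(2, 5, 2)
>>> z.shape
(2, 5, 2)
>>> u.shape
(2, 5, 2)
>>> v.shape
()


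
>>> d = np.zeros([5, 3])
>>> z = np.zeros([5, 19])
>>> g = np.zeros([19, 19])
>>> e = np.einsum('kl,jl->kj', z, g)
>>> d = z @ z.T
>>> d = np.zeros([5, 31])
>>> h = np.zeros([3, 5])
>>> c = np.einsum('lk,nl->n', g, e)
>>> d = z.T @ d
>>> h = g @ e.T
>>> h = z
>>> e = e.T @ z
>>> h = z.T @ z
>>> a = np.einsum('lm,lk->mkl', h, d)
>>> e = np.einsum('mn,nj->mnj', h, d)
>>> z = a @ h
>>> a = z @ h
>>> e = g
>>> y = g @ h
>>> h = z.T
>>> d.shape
(19, 31)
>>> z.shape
(19, 31, 19)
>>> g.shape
(19, 19)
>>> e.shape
(19, 19)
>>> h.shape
(19, 31, 19)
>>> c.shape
(5,)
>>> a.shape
(19, 31, 19)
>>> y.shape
(19, 19)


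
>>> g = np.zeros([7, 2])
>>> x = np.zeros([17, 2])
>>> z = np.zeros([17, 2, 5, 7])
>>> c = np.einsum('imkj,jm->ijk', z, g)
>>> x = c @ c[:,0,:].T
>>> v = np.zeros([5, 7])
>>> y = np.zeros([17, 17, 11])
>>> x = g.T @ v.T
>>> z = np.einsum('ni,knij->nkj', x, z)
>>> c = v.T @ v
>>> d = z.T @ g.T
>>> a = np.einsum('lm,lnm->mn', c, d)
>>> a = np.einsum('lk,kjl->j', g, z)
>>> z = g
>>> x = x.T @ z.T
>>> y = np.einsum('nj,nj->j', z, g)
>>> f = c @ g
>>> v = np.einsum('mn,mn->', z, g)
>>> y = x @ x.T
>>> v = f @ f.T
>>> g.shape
(7, 2)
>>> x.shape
(5, 7)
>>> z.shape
(7, 2)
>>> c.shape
(7, 7)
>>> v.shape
(7, 7)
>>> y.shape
(5, 5)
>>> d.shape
(7, 17, 7)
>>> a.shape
(17,)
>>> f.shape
(7, 2)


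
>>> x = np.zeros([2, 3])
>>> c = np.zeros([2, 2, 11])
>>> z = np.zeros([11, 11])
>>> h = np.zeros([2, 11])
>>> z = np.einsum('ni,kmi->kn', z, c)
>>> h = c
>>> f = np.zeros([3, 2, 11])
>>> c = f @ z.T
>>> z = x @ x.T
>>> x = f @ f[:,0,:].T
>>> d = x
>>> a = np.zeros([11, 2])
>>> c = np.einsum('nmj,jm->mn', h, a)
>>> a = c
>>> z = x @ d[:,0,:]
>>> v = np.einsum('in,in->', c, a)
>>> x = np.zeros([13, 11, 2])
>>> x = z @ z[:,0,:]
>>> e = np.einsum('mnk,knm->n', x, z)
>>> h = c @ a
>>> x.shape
(3, 2, 3)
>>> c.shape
(2, 2)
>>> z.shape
(3, 2, 3)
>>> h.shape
(2, 2)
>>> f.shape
(3, 2, 11)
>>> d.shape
(3, 2, 3)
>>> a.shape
(2, 2)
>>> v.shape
()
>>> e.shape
(2,)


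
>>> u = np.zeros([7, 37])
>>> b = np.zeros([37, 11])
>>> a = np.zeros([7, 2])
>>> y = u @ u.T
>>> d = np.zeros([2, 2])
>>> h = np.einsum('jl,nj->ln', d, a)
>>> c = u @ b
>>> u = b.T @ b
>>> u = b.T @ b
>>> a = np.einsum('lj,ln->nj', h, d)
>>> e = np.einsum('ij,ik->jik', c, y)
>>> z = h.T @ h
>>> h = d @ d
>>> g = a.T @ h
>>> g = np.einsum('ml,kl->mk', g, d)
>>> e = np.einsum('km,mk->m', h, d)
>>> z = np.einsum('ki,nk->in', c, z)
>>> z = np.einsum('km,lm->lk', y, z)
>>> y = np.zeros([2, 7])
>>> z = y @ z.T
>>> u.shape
(11, 11)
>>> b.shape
(37, 11)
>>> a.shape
(2, 7)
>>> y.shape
(2, 7)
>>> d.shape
(2, 2)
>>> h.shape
(2, 2)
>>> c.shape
(7, 11)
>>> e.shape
(2,)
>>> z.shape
(2, 11)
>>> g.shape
(7, 2)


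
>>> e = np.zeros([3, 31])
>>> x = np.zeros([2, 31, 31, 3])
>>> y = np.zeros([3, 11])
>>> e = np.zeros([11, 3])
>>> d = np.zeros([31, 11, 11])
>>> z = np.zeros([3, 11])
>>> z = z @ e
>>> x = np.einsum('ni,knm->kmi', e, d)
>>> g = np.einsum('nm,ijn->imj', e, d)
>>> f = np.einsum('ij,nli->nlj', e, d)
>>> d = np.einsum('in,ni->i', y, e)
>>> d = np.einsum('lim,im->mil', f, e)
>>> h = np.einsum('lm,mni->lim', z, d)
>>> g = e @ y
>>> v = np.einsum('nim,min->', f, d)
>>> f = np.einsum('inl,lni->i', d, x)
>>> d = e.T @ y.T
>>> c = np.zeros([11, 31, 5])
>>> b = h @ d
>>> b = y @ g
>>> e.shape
(11, 3)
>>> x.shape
(31, 11, 3)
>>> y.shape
(3, 11)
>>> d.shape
(3, 3)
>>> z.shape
(3, 3)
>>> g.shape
(11, 11)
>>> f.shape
(3,)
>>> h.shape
(3, 31, 3)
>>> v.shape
()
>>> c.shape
(11, 31, 5)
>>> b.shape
(3, 11)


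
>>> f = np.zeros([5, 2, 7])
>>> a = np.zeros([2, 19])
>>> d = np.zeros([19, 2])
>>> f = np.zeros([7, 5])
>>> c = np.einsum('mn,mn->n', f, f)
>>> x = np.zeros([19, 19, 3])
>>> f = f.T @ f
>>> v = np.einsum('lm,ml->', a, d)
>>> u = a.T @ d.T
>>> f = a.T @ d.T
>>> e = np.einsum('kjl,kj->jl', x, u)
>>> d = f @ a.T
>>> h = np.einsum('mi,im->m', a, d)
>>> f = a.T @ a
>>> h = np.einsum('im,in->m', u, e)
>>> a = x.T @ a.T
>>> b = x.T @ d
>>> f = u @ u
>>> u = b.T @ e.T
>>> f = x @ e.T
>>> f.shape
(19, 19, 19)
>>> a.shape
(3, 19, 2)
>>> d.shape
(19, 2)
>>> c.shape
(5,)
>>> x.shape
(19, 19, 3)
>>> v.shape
()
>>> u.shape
(2, 19, 19)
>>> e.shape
(19, 3)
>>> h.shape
(19,)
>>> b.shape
(3, 19, 2)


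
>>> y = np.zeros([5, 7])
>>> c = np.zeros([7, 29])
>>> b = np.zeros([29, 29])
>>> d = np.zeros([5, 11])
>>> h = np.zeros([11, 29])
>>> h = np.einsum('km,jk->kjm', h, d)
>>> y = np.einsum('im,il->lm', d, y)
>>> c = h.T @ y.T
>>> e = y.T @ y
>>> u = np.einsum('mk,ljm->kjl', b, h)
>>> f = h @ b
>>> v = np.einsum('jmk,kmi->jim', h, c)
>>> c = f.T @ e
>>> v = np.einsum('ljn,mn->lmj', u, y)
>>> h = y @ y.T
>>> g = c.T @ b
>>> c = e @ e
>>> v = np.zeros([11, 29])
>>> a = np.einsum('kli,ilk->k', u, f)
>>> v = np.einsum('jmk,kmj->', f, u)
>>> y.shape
(7, 11)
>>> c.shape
(11, 11)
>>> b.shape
(29, 29)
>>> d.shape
(5, 11)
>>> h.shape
(7, 7)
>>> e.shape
(11, 11)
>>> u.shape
(29, 5, 11)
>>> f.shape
(11, 5, 29)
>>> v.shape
()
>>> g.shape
(11, 5, 29)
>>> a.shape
(29,)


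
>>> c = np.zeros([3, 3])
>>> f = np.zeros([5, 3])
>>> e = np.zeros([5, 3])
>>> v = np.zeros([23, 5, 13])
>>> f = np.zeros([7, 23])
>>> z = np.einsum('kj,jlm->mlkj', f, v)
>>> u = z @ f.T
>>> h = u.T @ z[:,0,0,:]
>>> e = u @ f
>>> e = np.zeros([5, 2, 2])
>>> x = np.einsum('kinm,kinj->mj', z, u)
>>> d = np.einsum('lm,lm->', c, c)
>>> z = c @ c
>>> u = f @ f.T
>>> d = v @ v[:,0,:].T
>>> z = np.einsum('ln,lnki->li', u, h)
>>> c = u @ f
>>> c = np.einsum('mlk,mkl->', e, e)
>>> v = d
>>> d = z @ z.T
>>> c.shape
()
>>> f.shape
(7, 23)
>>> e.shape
(5, 2, 2)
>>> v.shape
(23, 5, 23)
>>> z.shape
(7, 23)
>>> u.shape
(7, 7)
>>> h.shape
(7, 7, 5, 23)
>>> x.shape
(23, 7)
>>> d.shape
(7, 7)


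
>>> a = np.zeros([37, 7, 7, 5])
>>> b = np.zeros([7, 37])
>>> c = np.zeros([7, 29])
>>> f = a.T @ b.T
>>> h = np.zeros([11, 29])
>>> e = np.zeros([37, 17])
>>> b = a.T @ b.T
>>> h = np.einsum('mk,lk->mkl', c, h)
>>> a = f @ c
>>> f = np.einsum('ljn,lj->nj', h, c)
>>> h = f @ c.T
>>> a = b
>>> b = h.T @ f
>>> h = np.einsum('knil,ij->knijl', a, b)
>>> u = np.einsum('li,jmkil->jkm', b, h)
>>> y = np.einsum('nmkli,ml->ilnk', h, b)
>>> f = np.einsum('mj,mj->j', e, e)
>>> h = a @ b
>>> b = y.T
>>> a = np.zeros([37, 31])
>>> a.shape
(37, 31)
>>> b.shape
(7, 5, 29, 7)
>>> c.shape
(7, 29)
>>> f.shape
(17,)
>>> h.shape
(5, 7, 7, 29)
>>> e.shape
(37, 17)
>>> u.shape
(5, 7, 7)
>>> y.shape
(7, 29, 5, 7)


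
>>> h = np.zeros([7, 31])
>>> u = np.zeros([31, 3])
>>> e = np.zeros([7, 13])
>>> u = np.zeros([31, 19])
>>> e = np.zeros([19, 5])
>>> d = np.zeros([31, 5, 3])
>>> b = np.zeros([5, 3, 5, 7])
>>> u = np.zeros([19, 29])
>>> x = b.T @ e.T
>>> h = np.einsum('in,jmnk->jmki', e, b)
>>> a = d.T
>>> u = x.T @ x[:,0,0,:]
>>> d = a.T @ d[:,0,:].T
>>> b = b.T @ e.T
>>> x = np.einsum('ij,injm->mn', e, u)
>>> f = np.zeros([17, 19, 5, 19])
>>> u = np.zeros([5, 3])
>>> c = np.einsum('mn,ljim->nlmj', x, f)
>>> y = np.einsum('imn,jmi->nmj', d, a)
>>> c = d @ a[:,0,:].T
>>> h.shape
(5, 3, 7, 19)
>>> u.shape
(5, 3)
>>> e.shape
(19, 5)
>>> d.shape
(31, 5, 31)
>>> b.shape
(7, 5, 3, 19)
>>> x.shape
(19, 3)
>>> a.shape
(3, 5, 31)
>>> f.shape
(17, 19, 5, 19)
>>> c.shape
(31, 5, 3)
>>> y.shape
(31, 5, 3)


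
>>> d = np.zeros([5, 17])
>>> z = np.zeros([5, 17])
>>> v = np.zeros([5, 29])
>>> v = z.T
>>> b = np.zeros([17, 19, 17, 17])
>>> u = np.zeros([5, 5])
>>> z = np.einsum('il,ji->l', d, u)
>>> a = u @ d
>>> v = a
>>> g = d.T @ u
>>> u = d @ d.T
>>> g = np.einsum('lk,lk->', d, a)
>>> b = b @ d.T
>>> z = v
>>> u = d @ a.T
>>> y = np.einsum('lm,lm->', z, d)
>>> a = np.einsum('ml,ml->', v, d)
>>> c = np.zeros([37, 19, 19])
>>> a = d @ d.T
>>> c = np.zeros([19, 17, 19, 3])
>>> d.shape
(5, 17)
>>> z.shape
(5, 17)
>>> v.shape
(5, 17)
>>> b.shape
(17, 19, 17, 5)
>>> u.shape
(5, 5)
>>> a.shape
(5, 5)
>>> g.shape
()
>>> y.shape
()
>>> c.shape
(19, 17, 19, 3)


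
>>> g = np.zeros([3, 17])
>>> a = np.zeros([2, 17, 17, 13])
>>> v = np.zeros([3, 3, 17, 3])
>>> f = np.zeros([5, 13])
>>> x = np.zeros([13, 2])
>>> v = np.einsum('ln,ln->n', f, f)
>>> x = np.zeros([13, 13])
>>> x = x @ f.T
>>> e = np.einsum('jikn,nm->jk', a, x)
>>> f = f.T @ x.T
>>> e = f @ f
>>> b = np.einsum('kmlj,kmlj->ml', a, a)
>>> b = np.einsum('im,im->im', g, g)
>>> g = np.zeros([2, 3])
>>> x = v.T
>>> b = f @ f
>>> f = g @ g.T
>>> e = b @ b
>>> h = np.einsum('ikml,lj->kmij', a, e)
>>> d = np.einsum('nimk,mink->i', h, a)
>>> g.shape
(2, 3)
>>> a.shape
(2, 17, 17, 13)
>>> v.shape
(13,)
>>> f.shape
(2, 2)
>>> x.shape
(13,)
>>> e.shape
(13, 13)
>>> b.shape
(13, 13)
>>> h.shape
(17, 17, 2, 13)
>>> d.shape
(17,)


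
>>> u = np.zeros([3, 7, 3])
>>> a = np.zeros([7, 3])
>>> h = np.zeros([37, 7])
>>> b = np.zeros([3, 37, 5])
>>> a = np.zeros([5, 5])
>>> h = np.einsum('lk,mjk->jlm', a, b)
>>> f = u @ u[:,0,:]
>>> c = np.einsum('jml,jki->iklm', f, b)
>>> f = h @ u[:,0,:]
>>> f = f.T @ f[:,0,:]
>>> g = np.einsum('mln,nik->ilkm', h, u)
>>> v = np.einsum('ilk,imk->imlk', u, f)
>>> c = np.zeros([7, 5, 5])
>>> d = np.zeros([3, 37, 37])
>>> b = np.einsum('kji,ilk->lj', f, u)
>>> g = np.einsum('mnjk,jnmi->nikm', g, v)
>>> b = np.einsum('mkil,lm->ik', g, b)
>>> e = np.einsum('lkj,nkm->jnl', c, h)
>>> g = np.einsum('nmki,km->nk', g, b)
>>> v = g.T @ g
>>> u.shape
(3, 7, 3)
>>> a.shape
(5, 5)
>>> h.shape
(37, 5, 3)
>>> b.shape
(37, 3)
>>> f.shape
(3, 5, 3)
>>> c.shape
(7, 5, 5)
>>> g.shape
(5, 37)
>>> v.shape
(37, 37)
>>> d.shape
(3, 37, 37)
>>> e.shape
(5, 37, 7)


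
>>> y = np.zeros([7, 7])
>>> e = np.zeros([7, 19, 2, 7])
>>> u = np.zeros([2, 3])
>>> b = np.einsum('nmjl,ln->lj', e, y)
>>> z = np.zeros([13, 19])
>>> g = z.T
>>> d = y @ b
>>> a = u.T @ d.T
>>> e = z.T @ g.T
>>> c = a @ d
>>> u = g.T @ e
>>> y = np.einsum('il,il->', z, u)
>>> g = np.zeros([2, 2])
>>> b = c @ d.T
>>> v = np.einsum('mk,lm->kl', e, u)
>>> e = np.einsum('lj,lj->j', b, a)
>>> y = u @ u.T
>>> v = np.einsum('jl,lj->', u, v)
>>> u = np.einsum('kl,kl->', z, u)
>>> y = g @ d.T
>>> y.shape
(2, 7)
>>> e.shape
(7,)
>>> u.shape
()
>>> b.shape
(3, 7)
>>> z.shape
(13, 19)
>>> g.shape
(2, 2)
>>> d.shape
(7, 2)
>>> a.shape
(3, 7)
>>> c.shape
(3, 2)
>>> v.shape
()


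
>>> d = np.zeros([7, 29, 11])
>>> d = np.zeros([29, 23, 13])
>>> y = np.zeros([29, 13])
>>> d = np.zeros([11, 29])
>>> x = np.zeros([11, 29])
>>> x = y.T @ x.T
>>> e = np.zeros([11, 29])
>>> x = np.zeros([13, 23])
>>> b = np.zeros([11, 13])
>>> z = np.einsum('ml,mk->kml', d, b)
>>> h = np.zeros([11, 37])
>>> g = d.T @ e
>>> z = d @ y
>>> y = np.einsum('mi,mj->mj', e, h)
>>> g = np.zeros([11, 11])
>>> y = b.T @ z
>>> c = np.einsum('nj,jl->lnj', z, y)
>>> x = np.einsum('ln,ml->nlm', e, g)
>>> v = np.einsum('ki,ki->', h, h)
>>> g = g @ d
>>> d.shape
(11, 29)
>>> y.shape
(13, 13)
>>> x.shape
(29, 11, 11)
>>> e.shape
(11, 29)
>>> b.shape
(11, 13)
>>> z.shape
(11, 13)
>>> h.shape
(11, 37)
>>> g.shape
(11, 29)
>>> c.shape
(13, 11, 13)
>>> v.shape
()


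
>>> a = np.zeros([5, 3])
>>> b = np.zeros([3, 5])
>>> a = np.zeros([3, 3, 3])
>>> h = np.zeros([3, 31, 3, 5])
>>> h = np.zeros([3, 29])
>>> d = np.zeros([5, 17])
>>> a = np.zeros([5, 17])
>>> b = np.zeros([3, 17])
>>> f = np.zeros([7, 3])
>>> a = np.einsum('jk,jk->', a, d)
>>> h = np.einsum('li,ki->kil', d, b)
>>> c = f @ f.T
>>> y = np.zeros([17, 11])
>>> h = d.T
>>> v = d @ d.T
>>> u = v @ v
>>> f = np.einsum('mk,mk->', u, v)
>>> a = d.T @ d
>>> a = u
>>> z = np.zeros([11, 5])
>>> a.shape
(5, 5)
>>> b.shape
(3, 17)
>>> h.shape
(17, 5)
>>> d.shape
(5, 17)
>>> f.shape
()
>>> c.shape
(7, 7)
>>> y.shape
(17, 11)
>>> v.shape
(5, 5)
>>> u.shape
(5, 5)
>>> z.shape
(11, 5)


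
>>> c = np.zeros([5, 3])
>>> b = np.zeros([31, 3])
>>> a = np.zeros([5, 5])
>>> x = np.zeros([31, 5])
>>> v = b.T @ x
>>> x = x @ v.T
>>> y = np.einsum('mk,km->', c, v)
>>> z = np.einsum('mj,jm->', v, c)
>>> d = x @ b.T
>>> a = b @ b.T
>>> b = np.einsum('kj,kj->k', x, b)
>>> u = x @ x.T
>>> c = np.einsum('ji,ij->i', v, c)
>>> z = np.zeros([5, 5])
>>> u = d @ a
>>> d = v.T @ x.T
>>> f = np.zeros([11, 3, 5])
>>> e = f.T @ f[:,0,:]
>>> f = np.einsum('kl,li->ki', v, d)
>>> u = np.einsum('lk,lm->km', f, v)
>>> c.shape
(5,)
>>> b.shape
(31,)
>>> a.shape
(31, 31)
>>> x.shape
(31, 3)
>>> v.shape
(3, 5)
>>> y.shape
()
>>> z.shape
(5, 5)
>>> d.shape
(5, 31)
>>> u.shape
(31, 5)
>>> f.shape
(3, 31)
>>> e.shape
(5, 3, 5)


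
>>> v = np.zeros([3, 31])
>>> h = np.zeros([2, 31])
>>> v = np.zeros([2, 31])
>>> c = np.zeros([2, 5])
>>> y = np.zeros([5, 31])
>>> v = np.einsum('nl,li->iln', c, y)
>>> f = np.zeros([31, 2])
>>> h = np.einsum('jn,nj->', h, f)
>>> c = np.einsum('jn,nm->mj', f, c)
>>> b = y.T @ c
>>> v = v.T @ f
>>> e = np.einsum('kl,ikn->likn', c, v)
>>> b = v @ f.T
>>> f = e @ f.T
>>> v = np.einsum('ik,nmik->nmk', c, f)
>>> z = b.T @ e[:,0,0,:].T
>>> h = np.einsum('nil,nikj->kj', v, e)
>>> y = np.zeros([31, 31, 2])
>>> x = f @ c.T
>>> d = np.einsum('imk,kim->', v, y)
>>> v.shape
(31, 2, 31)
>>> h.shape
(5, 2)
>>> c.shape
(5, 31)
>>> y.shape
(31, 31, 2)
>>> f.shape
(31, 2, 5, 31)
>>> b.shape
(2, 5, 31)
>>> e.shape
(31, 2, 5, 2)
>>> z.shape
(31, 5, 31)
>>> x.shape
(31, 2, 5, 5)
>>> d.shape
()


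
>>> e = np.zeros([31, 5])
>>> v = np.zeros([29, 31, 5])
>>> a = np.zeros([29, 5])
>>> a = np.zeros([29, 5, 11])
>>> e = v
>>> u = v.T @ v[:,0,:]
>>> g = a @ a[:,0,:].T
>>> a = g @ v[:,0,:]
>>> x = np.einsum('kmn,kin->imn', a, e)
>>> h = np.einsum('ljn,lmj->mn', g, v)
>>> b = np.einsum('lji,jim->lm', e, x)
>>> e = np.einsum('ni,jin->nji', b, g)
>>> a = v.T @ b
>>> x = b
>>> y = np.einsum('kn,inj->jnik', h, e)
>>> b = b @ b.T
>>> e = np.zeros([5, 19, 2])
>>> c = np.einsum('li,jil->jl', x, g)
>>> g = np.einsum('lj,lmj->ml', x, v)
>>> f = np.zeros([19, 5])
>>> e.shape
(5, 19, 2)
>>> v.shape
(29, 31, 5)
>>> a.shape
(5, 31, 5)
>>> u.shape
(5, 31, 5)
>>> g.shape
(31, 29)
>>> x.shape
(29, 5)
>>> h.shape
(31, 29)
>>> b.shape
(29, 29)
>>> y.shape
(5, 29, 29, 31)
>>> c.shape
(29, 29)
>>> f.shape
(19, 5)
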